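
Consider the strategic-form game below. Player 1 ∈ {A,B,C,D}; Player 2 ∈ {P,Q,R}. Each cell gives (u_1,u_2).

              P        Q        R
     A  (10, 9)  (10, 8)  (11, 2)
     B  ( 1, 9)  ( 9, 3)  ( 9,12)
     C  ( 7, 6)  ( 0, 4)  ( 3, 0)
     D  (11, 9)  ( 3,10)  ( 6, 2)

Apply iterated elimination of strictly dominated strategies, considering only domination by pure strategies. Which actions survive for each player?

P1 drop B (A beats it: P:10>1 Q:10>9 R:11>9)
P1 drop C (A beats it: P:10>7 Q:10>0 R:11>3)
P2 drop R (P beats it: A:9>2 D:9>2)
P1→{A,D} P2→{P,Q}

Survivors P1:{A,D} P2:{P,Q}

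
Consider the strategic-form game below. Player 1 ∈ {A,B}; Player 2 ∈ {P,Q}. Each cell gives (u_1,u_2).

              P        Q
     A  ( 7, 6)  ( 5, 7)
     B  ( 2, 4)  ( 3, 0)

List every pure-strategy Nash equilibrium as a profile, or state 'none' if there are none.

(A,P): not NE [P2→Q gives 7>6]
(A,Q): NE
(B,P): not NE [P1→A gives 7>2]
(B,Q): not NE [P1→A gives 5>3; P2→P gives 4>0]

PSNE = {(A,Q)}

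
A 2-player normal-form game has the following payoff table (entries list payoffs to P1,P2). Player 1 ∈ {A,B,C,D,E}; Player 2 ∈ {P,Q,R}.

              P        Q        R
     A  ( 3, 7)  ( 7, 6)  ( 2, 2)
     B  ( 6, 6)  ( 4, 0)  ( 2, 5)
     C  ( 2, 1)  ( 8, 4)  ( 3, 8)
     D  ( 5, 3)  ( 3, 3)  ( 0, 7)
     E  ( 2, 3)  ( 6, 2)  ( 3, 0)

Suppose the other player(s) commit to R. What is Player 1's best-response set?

P1 best: {C,E}

u_1(A vs R) = 2
u_1(B vs R) = 2
u_1(C vs R) = 3
u_1(D vs R) = 0
u_1(E vs R) = 3
max payoff 3 at {C,E}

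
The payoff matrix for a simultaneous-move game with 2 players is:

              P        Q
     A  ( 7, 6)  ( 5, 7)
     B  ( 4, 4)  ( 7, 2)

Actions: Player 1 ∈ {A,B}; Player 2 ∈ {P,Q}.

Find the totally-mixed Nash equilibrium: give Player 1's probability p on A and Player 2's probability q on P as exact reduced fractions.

P1 indiff ⇒ q·7+(1-q)·5 = q·4+(1-q)·7 ⇒ q(3) = (1-q)(2) ⇒ q = 2/5
P2 indiff ⇒ p·6+(1-p)·4 = p·7+(1-p)·2 ⇒ p(-1) = (1-p)(-2) ⇒ p = 2/3

P1 mixes 2/3 on A; P2 mixes 2/5 on P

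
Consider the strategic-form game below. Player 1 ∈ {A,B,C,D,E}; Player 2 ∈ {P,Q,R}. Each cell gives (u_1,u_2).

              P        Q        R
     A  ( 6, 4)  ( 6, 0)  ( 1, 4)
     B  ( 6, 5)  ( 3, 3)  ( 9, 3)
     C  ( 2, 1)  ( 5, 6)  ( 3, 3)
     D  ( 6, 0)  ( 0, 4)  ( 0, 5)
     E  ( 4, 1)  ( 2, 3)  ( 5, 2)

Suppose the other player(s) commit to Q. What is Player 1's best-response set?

u_1(A vs Q) = 6
u_1(B vs Q) = 3
u_1(C vs Q) = 5
u_1(D vs Q) = 0
u_1(E vs Q) = 2
max payoff 6 at {A}

P1 best: {A}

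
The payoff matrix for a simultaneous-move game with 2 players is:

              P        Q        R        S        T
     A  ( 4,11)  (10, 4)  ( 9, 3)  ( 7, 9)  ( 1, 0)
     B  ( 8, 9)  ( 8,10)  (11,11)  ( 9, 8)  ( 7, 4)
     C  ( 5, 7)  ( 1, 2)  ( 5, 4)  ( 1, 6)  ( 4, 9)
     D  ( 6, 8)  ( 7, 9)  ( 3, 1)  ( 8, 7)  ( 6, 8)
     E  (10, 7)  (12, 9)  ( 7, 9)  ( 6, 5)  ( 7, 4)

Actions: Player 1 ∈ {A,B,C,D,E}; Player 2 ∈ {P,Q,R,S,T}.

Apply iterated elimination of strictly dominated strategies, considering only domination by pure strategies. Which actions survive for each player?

P1 drop C (B beats it: P:8>5 Q:8>1 R:11>5 S:9>1 T:7>4)
P1 drop D (B beats it: P:8>6 Q:8>7 R:11>3 S:9>8 T:7>6)
P2 drop S (P beats it: A:11>9 B:9>8 E:7>5)
P2 drop T (P beats it: A:11>0 B:9>4 E:7>4)
P1→{A,B,E} P2→{P,Q,R}

Survivors P1:{A,B,E} P2:{P,Q,R}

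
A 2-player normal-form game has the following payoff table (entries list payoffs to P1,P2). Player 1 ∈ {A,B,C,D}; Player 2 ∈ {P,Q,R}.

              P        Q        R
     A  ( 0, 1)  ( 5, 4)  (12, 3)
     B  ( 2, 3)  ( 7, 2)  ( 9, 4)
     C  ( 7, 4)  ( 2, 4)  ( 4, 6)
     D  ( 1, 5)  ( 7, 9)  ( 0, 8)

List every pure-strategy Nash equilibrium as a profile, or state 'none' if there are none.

(A,P): not NE [P1→C gives 7>0; P2→Q gives 4>1]
(A,Q): not NE [P1→D gives 7>5]
(A,R): not NE [P2→Q gives 4>3]
(B,P): not NE [P1→C gives 7>2; P2→R gives 4>3]
(B,Q): not NE [P2→R gives 4>2]
(B,R): not NE [P1→A gives 12>9]
(C,P): not NE [P2→R gives 6>4]
(C,Q): not NE [P1→D gives 7>2; P2→R gives 6>4]
(C,R): not NE [P1→A gives 12>4]
(D,P): not NE [P1→C gives 7>1; P2→Q gives 9>5]
(D,Q): NE
(D,R): not NE [P1→A gives 12>0; P2→Q gives 9>8]

PSNE = {(D,Q)}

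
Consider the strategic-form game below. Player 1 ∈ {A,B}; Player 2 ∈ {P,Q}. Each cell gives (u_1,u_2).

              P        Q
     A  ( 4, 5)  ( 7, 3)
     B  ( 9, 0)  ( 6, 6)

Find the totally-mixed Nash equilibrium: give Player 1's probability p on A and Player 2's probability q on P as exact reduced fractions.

P1 indiff ⇒ q·4+(1-q)·7 = q·9+(1-q)·6 ⇒ q(-5) = (1-q)(-1) ⇒ q = 1/6
P2 indiff ⇒ p·5+(1-p)·0 = p·3+(1-p)·6 ⇒ p(2) = (1-p)(6) ⇒ p = 3/4

p=3/4, q=1/6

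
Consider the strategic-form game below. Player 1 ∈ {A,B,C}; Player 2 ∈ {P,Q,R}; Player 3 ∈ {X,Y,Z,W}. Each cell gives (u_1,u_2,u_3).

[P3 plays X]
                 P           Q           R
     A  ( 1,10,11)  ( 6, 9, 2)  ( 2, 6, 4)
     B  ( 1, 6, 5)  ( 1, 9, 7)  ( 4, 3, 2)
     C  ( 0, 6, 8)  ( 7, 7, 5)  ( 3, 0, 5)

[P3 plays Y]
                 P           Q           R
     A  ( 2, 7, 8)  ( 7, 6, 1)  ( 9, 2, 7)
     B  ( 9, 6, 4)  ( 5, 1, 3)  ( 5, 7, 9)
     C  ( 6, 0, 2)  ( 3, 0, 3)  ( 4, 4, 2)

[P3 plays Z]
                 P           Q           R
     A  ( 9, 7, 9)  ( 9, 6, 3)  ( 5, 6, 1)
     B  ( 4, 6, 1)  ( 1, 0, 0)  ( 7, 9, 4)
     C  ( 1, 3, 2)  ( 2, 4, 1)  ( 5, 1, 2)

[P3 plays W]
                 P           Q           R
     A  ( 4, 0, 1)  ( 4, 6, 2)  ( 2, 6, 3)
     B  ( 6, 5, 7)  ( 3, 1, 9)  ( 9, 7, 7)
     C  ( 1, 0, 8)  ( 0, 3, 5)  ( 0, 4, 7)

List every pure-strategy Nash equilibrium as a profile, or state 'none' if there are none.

PSNE = {(A,P,X), (C,Q,X)}

(A,P,X): NE
(A,P,Y): not NE [P1→B gives 9>2; P3→X gives 11>8]
(A,P,Z): not NE [P3→X gives 11>9]
(A,P,W): not NE [P1→B gives 6>4; P2→R gives 6>0; P3→X gives 11>1]
(A,Q,X): not NE [P1→C gives 7>6; P2→P gives 10>9; P3→Z gives 3>2]
(A,Q,Y): not NE [P2→P gives 7>6; P3→Z gives 3>1]
(A,Q,Z): not NE [P2→P gives 7>6]
(A,Q,W): not NE [P3→Z gives 3>2]
(A,R,X): not NE [P1→B gives 4>2; P2→P gives 10>6; P3→Y gives 7>4]
(A,R,Y): not NE [P2→P gives 7>2]
(A,R,Z): not NE [P1→B gives 7>5; P2→P gives 7>6; P3→Y gives 7>1]
(A,R,W): not NE [P1→B gives 9>2; P3→Y gives 7>3]
(B,P,X): not NE [P2→Q gives 9>6; P3→W gives 7>5]
(B,P,Y): not NE [P2→R gives 7>6; P3→W gives 7>4]
(B,P,Z): not NE [P1→A gives 9>4; P2→R gives 9>6; P3→W gives 7>1]
(B,P,W): not NE [P2→R gives 7>5]
(B,Q,X): not NE [P1→C gives 7>1; P3→W gives 9>7]
(B,Q,Y): not NE [P1→A gives 7>5; P2→R gives 7>1; P3→W gives 9>3]
(B,Q,Z): not NE [P1→A gives 9>1; P2→R gives 9>0; P3→W gives 9>0]
(B,Q,W): not NE [P1→A gives 4>3; P2→R gives 7>1]
(B,R,X): not NE [P2→Q gives 9>3; P3→Y gives 9>2]
(B,R,Y): not NE [P1→A gives 9>5]
(B,R,Z): not NE [P3→Y gives 9>4]
(B,R,W): not NE [P3→Y gives 9>7]
(C,P,X): not NE [P1→B gives 1>0; P2→Q gives 7>6]
(C,P,Y): not NE [P1→B gives 9>6; P2→R gives 4>0; P3→W gives 8>2]
(C,P,Z): not NE [P1→A gives 9>1; P2→Q gives 4>3; P3→W gives 8>2]
(C,P,W): not NE [P1→B gives 6>1; P2→R gives 4>0]
(C,Q,X): NE
(C,Q,Y): not NE [P1→A gives 7>3; P2→R gives 4>0; P3→W gives 5>3]
(C,Q,Z): not NE [P1→A gives 9>2; P3→W gives 5>1]
(C,Q,W): not NE [P1→A gives 4>0; P2→R gives 4>3]
(C,R,X): not NE [P1→B gives 4>3; P2→Q gives 7>0; P3→W gives 7>5]
(C,R,Y): not NE [P1→A gives 9>4; P3→W gives 7>2]
(C,R,Z): not NE [P1→B gives 7>5; P2→Q gives 4>1; P3→W gives 7>2]
(C,R,W): not NE [P1→B gives 9>0]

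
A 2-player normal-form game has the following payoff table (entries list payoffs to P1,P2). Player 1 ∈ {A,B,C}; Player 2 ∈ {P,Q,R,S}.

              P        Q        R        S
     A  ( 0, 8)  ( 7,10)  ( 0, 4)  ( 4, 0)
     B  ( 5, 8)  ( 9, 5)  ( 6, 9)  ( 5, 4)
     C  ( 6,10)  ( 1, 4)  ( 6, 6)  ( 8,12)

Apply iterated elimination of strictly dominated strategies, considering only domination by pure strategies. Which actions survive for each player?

P1 drop A (B beats it: P:5>0 Q:9>7 R:6>0 S:5>4)
P2 drop Q (P beats it: B:8>5 C:10>4)
P1→{B,C} P2→{P,R,S}

IESDS → P1:{B,C} P2:{P,R,S}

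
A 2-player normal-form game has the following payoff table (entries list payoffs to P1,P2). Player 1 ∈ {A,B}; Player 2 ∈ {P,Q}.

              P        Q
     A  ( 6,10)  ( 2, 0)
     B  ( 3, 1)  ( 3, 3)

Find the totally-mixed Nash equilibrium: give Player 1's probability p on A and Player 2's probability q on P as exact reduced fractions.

P1 indiff ⇒ q·6+(1-q)·2 = q·3+(1-q)·3 ⇒ q(3) = (1-q)(1) ⇒ q = 1/4
P2 indiff ⇒ p·10+(1-p)·1 = p·0+(1-p)·3 ⇒ p(10) = (1-p)(2) ⇒ p = 1/6

P1 mixes 1/6 on A; P2 mixes 1/4 on P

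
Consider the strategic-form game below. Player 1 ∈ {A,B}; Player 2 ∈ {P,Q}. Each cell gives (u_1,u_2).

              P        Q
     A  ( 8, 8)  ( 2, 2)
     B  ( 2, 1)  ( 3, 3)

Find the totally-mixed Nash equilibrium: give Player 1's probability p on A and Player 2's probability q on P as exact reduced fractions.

p=1/4, q=1/7

P1 indiff ⇒ q·8+(1-q)·2 = q·2+(1-q)·3 ⇒ q(6) = (1-q)(1) ⇒ q = 1/7
P2 indiff ⇒ p·8+(1-p)·1 = p·2+(1-p)·3 ⇒ p(6) = (1-p)(2) ⇒ p = 1/4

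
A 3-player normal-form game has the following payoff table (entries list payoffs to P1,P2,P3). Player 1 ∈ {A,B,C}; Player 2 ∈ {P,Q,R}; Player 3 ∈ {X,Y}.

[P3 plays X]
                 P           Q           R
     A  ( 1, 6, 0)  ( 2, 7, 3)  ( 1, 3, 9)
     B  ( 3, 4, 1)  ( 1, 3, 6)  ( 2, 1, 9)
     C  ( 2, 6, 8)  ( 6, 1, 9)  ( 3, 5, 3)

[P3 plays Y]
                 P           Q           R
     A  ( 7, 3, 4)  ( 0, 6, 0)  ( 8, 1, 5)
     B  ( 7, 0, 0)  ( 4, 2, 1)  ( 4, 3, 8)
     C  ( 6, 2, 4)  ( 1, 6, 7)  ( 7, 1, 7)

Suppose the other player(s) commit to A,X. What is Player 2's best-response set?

u_2(P vs A,X) = 6
u_2(Q vs A,X) = 7
u_2(R vs A,X) = 3
max payoff 7 at {Q}

P2 best: {Q}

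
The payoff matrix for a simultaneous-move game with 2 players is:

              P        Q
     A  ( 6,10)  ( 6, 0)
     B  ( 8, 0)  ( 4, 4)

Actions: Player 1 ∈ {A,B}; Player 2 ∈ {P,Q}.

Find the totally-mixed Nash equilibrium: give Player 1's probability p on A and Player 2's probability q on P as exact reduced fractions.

(p,q) = (2/7, 1/2)

P1 indiff ⇒ q·6+(1-q)·6 = q·8+(1-q)·4 ⇒ q(-2) = (1-q)(-2) ⇒ q = 1/2
P2 indiff ⇒ p·10+(1-p)·0 = p·0+(1-p)·4 ⇒ p(10) = (1-p)(4) ⇒ p = 2/7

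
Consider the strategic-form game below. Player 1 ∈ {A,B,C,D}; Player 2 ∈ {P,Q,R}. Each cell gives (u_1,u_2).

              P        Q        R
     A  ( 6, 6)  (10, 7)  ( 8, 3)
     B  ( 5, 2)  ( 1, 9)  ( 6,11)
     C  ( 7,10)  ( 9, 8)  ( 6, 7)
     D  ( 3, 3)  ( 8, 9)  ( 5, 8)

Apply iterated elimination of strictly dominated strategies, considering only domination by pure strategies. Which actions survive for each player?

P1 drop B (A beats it: P:6>5 Q:10>1 R:8>6)
P1 drop D (A beats it: P:6>3 Q:10>8 R:8>5)
P2 drop R (P beats it: A:6>3 C:10>7)
P1→{A,C} P2→{P,Q}

Survivors P1:{A,C} P2:{P,Q}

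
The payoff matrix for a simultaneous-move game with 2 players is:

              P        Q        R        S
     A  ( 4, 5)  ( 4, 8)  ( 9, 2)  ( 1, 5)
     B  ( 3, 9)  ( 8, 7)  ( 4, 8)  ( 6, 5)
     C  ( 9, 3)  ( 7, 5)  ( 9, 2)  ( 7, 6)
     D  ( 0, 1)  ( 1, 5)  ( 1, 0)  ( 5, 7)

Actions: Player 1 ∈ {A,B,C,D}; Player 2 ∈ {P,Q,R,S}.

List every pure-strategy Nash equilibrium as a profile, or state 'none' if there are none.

(A,P): not NE [P1→C gives 9>4; P2→Q gives 8>5]
(A,Q): not NE [P1→B gives 8>4]
(A,R): not NE [P2→Q gives 8>2]
(A,S): not NE [P1→C gives 7>1; P2→Q gives 8>5]
(B,P): not NE [P1→C gives 9>3]
(B,Q): not NE [P2→P gives 9>7]
(B,R): not NE [P1→C gives 9>4; P2→P gives 9>8]
(B,S): not NE [P1→C gives 7>6; P2→P gives 9>5]
(C,P): not NE [P2→S gives 6>3]
(C,Q): not NE [P1→B gives 8>7; P2→S gives 6>5]
(C,R): not NE [P2→S gives 6>2]
(C,S): NE
(D,P): not NE [P1→C gives 9>0; P2→S gives 7>1]
(D,Q): not NE [P1→B gives 8>1; P2→S gives 7>5]
(D,R): not NE [P1→C gives 9>1; P2→S gives 7>0]
(D,S): not NE [P1→C gives 7>5]

PSNE = {(C,S)}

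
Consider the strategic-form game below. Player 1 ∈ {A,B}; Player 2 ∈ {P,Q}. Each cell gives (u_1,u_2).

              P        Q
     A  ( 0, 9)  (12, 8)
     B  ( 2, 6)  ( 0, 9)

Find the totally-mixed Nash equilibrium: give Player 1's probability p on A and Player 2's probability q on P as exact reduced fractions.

P1 indiff ⇒ q·0+(1-q)·12 = q·2+(1-q)·0 ⇒ q(-2) = (1-q)(-12) ⇒ q = 6/7
P2 indiff ⇒ p·9+(1-p)·6 = p·8+(1-p)·9 ⇒ p(1) = (1-p)(3) ⇒ p = 3/4

(p,q) = (3/4, 6/7)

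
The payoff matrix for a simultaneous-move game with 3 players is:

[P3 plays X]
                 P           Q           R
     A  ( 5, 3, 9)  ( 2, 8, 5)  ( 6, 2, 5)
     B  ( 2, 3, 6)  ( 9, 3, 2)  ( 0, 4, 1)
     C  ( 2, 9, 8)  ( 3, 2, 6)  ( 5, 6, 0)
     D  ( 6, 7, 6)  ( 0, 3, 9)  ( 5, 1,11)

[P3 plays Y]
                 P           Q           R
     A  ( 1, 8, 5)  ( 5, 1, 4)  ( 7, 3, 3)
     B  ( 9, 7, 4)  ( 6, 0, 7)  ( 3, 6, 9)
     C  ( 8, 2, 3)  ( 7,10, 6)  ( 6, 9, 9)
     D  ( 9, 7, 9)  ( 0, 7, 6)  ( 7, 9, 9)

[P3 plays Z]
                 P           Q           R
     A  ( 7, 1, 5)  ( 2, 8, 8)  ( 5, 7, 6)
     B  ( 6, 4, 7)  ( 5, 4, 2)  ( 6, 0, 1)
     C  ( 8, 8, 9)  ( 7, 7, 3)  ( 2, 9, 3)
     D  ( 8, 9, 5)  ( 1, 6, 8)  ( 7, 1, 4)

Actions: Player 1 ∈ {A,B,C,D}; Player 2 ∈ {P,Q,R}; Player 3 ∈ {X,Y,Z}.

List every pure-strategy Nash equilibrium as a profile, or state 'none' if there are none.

(A,P,X): not NE [P1→D gives 6>5; P2→Q gives 8>3]
(A,P,Y): not NE [P1→D gives 9>1; P3→X gives 9>5]
(A,P,Z): not NE [P1→D gives 8>7; P2→Q gives 8>1; P3→X gives 9>5]
(A,Q,X): not NE [P1→B gives 9>2; P3→Z gives 8>5]
(A,Q,Y): not NE [P1→C gives 7>5; P2→P gives 8>1; P3→Z gives 8>4]
(A,Q,Z): not NE [P1→C gives 7>2]
(A,R,X): not NE [P2→Q gives 8>2; P3→Z gives 6>5]
(A,R,Y): not NE [P2→P gives 8>3; P3→Z gives 6>3]
(A,R,Z): not NE [P1→D gives 7>5; P2→Q gives 8>7]
(B,P,X): not NE [P1→D gives 6>2; P2→R gives 4>3; P3→Z gives 7>6]
(B,P,Y): not NE [P3→Z gives 7>4]
(B,P,Z): not NE [P1→D gives 8>6]
(B,Q,X): not NE [P2→R gives 4>3; P3→Y gives 7>2]
(B,Q,Y): not NE [P1→C gives 7>6; P2→P gives 7>0]
(B,Q,Z): not NE [P1→C gives 7>5; P3→Y gives 7>2]
(B,R,X): not NE [P1→A gives 6>0; P3→Y gives 9>1]
(B,R,Y): not NE [P1→D gives 7>3; P2→P gives 7>6]
(B,R,Z): not NE [P1→D gives 7>6; P2→Q gives 4>0; P3→Y gives 9>1]
(C,P,X): not NE [P1→D gives 6>2; P3→Z gives 9>8]
(C,P,Y): not NE [P1→D gives 9>8; P2→Q gives 10>2; P3→Z gives 9>3]
(C,P,Z): not NE [P2→R gives 9>8]
(C,Q,X): not NE [P1→B gives 9>3; P2→P gives 9>2]
(C,Q,Y): NE
(C,Q,Z): not NE [P2→R gives 9>7; P3→Y gives 6>3]
(C,R,X): not NE [P1→A gives 6>5; P2→P gives 9>6; P3→Y gives 9>0]
(C,R,Y): not NE [P1→D gives 7>6; P2→Q gives 10>9]
(C,R,Z): not NE [P1→D gives 7>2; P3→Y gives 9>3]
(D,P,X): not NE [P3→Y gives 9>6]
(D,P,Y): not NE [P2→R gives 9>7]
(D,P,Z): not NE [P3→Y gives 9>5]
(D,Q,X): not NE [P1→B gives 9>0; P2→P gives 7>3]
(D,Q,Y): not NE [P1→C gives 7>0; P2→R gives 9>7; P3→X gives 9>6]
(D,Q,Z): not NE [P1→C gives 7>1; P2→P gives 9>6; P3→X gives 9>8]
(D,R,X): not NE [P1→A gives 6>5; P2→P gives 7>1]
(D,R,Y): not NE [P3→X gives 11>9]
(D,R,Z): not NE [P2→P gives 9>1; P3→X gives 11>4]

Nash profiles: (C,Q,Y)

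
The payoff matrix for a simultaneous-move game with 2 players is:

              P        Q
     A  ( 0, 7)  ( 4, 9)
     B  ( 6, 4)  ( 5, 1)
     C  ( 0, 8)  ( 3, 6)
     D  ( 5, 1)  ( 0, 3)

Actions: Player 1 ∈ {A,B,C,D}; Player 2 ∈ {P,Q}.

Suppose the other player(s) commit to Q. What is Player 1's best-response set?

u_1(A vs Q) = 4
u_1(B vs Q) = 5
u_1(C vs Q) = 3
u_1(D vs Q) = 0
max payoff 5 at {B}

argmax u_1 = {B}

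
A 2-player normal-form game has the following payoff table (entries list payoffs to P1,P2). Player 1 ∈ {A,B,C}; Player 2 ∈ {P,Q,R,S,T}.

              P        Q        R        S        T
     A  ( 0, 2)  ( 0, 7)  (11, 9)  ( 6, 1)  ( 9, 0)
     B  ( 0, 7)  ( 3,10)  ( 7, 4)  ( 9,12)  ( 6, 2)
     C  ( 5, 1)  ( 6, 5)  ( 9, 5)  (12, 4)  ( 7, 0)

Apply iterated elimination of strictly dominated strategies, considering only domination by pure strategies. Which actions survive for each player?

P1 drop B (C beats it: P:5>0 Q:6>3 R:9>7 S:12>9 T:7>6)
P2 drop P (Q beats it: A:7>2 C:5>1)
P2 drop S (Q beats it: A:7>1 C:5>4)
P2 drop T (Q beats it: A:7>0 C:5>0)
P1→{A,C} P2→{Q,R}

IESDS → P1:{A,C} P2:{Q,R}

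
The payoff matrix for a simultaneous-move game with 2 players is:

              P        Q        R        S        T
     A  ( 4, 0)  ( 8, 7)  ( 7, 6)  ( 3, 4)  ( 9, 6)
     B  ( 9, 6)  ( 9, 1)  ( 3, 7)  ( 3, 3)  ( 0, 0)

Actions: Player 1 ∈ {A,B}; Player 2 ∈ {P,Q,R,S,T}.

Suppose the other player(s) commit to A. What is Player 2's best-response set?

u_2(P vs A) = 0
u_2(Q vs A) = 7
u_2(R vs A) = 6
u_2(S vs A) = 4
u_2(T vs A) = 6
max payoff 7 at {Q}

P2 best: {Q}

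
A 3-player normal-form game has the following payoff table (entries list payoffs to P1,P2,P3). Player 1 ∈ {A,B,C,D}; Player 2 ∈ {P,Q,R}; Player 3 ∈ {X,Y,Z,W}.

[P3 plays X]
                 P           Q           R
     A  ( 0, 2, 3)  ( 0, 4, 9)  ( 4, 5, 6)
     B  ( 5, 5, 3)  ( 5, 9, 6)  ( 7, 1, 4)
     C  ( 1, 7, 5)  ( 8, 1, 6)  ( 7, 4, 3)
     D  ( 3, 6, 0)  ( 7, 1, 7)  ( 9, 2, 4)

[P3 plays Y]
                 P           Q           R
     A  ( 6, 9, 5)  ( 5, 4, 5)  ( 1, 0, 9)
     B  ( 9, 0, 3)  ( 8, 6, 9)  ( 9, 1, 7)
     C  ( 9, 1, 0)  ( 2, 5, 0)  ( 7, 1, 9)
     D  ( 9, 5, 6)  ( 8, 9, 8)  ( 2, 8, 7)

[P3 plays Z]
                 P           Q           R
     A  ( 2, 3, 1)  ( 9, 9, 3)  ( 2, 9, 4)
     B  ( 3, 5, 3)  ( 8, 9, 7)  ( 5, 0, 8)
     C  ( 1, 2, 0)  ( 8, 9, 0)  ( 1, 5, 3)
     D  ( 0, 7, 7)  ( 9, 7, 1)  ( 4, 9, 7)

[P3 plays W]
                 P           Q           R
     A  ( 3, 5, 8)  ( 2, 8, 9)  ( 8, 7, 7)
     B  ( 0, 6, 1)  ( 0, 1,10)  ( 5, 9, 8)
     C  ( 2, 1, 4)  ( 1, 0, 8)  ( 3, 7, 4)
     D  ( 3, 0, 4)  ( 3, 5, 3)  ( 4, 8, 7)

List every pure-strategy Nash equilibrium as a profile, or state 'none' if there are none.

PSNE = {(D,Q,Y)}

(A,P,X): not NE [P1→B gives 5>0; P2→R gives 5>2; P3→W gives 8>3]
(A,P,Y): not NE [P1→D gives 9>6; P3→W gives 8>5]
(A,P,Z): not NE [P1→B gives 3>2; P2→R gives 9>3; P3→W gives 8>1]
(A,P,W): not NE [P2→Q gives 8>5]
(A,Q,X): not NE [P1→C gives 8>0; P2→R gives 5>4]
(A,Q,Y): not NE [P1→D gives 8>5; P2→P gives 9>4; P3→W gives 9>5]
(A,Q,Z): not NE [P3→W gives 9>3]
(A,Q,W): not NE [P1→D gives 3>2]
(A,R,X): not NE [P1→D gives 9>4; P3→Y gives 9>6]
(A,R,Y): not NE [P1→B gives 9>1; P2→P gives 9>0]
(A,R,Z): not NE [P1→B gives 5>2; P3→Y gives 9>4]
(A,R,W): not NE [P2→Q gives 8>7; P3→Y gives 9>7]
(B,P,X): not NE [P2→Q gives 9>5]
(B,P,Y): not NE [P2→Q gives 6>0]
(B,P,Z): not NE [P2→Q gives 9>5]
(B,P,W): not NE [P1→D gives 3>0; P2→R gives 9>6; P3→Z gives 3>1]
(B,Q,X): not NE [P1→C gives 8>5; P3→W gives 10>6]
(B,Q,Y): not NE [P3→W gives 10>9]
(B,Q,Z): not NE [P1→D gives 9>8; P3→W gives 10>7]
(B,Q,W): not NE [P1→D gives 3>0; P2→R gives 9>1]
(B,R,X): not NE [P1→D gives 9>7; P2→Q gives 9>1; P3→W gives 8>4]
(B,R,Y): not NE [P2→Q gives 6>1; P3→W gives 8>7]
(B,R,Z): not NE [P2→Q gives 9>0]
(B,R,W): not NE [P1→A gives 8>5]
(C,P,X): not NE [P1→B gives 5>1]
(C,P,Y): not NE [P2→Q gives 5>1; P3→X gives 5>0]
(C,P,Z): not NE [P1→B gives 3>1; P2→Q gives 9>2; P3→X gives 5>0]
(C,P,W): not NE [P1→D gives 3>2; P2→R gives 7>1; P3→X gives 5>4]
(C,Q,X): not NE [P2→P gives 7>1; P3→W gives 8>6]
(C,Q,Y): not NE [P1→D gives 8>2; P3→W gives 8>0]
(C,Q,Z): not NE [P1→D gives 9>8; P3→W gives 8>0]
(C,Q,W): not NE [P1→D gives 3>1; P2→R gives 7>0]
(C,R,X): not NE [P1→D gives 9>7; P2→P gives 7>4; P3→Y gives 9>3]
(C,R,Y): not NE [P1→B gives 9>7; P2→Q gives 5>1]
(C,R,Z): not NE [P1→B gives 5>1; P2→Q gives 9>5; P3→Y gives 9>3]
(C,R,W): not NE [P1→A gives 8>3; P3→Y gives 9>4]
(D,P,X): not NE [P1→B gives 5>3; P3→Z gives 7>0]
(D,P,Y): not NE [P2→Q gives 9>5; P3→Z gives 7>6]
(D,P,Z): not NE [P1→B gives 3>0; P2→R gives 9>7]
(D,P,W): not NE [P2→R gives 8>0; P3→Z gives 7>4]
(D,Q,X): not NE [P1→C gives 8>7; P2→P gives 6>1; P3→Y gives 8>7]
(D,Q,Y): NE
(D,Q,Z): not NE [P2→R gives 9>7; P3→Y gives 8>1]
(D,Q,W): not NE [P2→R gives 8>5; P3→Y gives 8>3]
(D,R,X): not NE [P2→P gives 6>2; P3→W gives 7>4]
(D,R,Y): not NE [P1→B gives 9>2; P2→Q gives 9>8]
(D,R,Z): not NE [P1→B gives 5>4]
(D,R,W): not NE [P1→A gives 8>4]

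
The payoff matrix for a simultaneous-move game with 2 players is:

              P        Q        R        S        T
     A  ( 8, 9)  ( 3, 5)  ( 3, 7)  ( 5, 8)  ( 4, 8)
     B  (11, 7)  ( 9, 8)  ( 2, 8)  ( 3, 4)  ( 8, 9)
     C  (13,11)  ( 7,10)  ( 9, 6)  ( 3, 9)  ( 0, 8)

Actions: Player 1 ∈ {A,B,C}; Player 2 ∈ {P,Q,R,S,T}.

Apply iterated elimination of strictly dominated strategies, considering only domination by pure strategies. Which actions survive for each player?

P2 drop R (T beats it: A:8>7 B:9>8 C:8>6)
P2 drop S (P beats it: A:9>8 B:7>4 C:11>9)
P1 drop A (B beats it: P:11>8 Q:9>3 T:8>4)
P1→{B,C} P2→{P,Q,T}

Survivors P1:{B,C} P2:{P,Q,T}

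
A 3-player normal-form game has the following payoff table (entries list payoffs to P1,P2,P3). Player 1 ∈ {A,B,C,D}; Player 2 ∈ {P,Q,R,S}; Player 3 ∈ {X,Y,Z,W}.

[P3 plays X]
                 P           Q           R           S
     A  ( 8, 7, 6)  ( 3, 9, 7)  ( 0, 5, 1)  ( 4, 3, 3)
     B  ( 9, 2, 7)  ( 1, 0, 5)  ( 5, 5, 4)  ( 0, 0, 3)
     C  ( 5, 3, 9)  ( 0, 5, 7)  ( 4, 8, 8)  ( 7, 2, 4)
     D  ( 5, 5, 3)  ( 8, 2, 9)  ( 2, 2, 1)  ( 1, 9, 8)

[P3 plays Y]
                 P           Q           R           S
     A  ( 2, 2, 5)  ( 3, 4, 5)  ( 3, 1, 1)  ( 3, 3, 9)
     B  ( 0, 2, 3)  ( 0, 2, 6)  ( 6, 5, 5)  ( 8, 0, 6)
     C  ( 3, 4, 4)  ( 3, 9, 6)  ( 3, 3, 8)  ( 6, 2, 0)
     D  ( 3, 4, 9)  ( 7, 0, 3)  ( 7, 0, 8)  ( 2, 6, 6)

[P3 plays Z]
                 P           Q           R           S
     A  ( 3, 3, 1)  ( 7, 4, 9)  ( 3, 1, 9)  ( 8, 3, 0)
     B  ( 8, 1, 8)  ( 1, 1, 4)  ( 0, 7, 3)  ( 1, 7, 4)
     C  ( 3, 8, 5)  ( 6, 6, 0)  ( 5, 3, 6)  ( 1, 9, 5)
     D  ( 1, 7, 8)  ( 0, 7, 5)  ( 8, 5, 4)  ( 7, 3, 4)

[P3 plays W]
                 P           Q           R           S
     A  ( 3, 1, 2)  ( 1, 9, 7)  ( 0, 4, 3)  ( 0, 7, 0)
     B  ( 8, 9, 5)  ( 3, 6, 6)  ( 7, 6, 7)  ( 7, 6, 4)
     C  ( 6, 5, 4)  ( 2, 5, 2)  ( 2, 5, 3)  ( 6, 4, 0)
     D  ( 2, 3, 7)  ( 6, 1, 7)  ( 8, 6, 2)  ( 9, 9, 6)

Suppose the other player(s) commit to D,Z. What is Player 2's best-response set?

P2 best: {P,Q}

u_2(P vs D,Z) = 7
u_2(Q vs D,Z) = 7
u_2(R vs D,Z) = 5
u_2(S vs D,Z) = 3
max payoff 7 at {P,Q}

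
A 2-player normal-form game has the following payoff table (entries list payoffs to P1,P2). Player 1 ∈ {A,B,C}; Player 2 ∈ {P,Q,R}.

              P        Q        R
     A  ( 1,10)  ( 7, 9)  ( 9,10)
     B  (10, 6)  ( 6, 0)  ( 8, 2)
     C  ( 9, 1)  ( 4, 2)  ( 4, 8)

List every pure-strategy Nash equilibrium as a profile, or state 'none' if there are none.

Nash profiles: (A,R), (B,P)

(A,P): not NE [P1→B gives 10>1]
(A,Q): not NE [P2→R gives 10>9]
(A,R): NE
(B,P): NE
(B,Q): not NE [P1→A gives 7>6; P2→P gives 6>0]
(B,R): not NE [P1→A gives 9>8; P2→P gives 6>2]
(C,P): not NE [P1→B gives 10>9; P2→R gives 8>1]
(C,Q): not NE [P1→A gives 7>4; P2→R gives 8>2]
(C,R): not NE [P1→A gives 9>4]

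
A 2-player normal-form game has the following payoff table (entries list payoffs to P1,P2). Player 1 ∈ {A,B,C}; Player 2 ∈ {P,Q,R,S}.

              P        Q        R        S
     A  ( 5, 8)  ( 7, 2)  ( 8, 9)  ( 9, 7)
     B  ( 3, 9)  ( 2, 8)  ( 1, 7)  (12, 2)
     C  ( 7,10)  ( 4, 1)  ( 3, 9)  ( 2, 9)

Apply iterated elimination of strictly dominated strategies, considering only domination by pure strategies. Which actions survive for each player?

Remaining: P1:{A,C} P2:{P,R}

P2 drop Q (P beats it: A:8>2 B:9>8 C:10>1)
P2 drop S (P beats it: A:8>7 B:9>2 C:10>9)
P1 drop B (A beats it: P:5>3 R:8>1)
P1→{A,C} P2→{P,R}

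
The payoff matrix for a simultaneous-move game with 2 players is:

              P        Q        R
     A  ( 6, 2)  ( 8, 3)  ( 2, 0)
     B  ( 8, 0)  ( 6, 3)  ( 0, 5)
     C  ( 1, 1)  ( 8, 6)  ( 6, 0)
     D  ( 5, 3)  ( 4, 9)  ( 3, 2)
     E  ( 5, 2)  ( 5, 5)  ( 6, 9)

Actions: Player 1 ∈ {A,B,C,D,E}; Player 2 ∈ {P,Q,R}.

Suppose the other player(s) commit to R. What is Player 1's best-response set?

u_1(A vs R) = 2
u_1(B vs R) = 0
u_1(C vs R) = 6
u_1(D vs R) = 3
u_1(E vs R) = 6
max payoff 6 at {C,E}

BR_1 = {C,E}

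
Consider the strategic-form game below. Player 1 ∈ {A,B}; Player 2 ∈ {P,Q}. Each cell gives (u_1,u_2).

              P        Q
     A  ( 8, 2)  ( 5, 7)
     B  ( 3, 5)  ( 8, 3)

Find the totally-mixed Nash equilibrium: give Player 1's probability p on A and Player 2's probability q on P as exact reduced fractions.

P1 indiff ⇒ q·8+(1-q)·5 = q·3+(1-q)·8 ⇒ q(5) = (1-q)(3) ⇒ q = 3/8
P2 indiff ⇒ p·2+(1-p)·5 = p·7+(1-p)·3 ⇒ p(-5) = (1-p)(-2) ⇒ p = 2/7

P1 mixes 2/7 on A; P2 mixes 3/8 on P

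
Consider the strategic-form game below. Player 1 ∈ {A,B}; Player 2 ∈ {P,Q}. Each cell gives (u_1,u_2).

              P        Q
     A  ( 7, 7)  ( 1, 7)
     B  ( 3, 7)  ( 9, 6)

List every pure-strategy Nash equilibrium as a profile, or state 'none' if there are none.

PSNE = {(A,P)}

(A,P): NE
(A,Q): not NE [P1→B gives 9>1]
(B,P): not NE [P1→A gives 7>3]
(B,Q): not NE [P2→P gives 7>6]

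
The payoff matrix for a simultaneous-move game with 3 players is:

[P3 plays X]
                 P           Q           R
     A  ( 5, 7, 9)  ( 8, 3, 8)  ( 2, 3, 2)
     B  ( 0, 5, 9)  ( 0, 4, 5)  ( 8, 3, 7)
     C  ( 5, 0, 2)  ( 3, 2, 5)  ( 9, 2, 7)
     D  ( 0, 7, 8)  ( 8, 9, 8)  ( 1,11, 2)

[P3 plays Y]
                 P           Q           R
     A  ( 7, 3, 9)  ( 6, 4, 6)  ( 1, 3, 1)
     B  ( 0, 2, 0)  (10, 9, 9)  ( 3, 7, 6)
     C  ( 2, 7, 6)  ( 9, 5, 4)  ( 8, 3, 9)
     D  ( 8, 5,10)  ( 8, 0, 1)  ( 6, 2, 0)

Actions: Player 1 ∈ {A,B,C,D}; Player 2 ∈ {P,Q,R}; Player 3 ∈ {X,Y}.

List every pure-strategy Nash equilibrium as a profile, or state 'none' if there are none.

(A,P,X): NE
(A,P,Y): not NE [P1→D gives 8>7; P2→Q gives 4>3]
(A,Q,X): not NE [P2→P gives 7>3]
(A,Q,Y): not NE [P1→B gives 10>6; P3→X gives 8>6]
(A,R,X): not NE [P1→C gives 9>2; P2→P gives 7>3]
(A,R,Y): not NE [P1→C gives 8>1; P2→Q gives 4>3; P3→X gives 2>1]
(B,P,X): not NE [P1→C gives 5>0]
(B,P,Y): not NE [P1→D gives 8>0; P2→Q gives 9>2; P3→X gives 9>0]
(B,Q,X): not NE [P1→D gives 8>0; P2→P gives 5>4; P3→Y gives 9>5]
(B,Q,Y): NE
(B,R,X): not NE [P1→C gives 9>8; P2→P gives 5>3]
(B,R,Y): not NE [P1→C gives 8>3; P2→Q gives 9>7; P3→X gives 7>6]
(C,P,X): not NE [P2→R gives 2>0; P3→Y gives 6>2]
(C,P,Y): not NE [P1→D gives 8>2]
(C,Q,X): not NE [P1→D gives 8>3]
(C,Q,Y): not NE [P1→B gives 10>9; P2→P gives 7>5; P3→X gives 5>4]
(C,R,X): not NE [P3→Y gives 9>7]
(C,R,Y): not NE [P2→P gives 7>3]
(D,P,X): not NE [P1→C gives 5>0; P2→R gives 11>7; P3→Y gives 10>8]
(D,P,Y): NE
(D,Q,X): not NE [P2→R gives 11>9]
(D,Q,Y): not NE [P1→B gives 10>8; P2→P gives 5>0; P3→X gives 8>1]
(D,R,X): not NE [P1→C gives 9>1]
(D,R,Y): not NE [P1→C gives 8>6; P2→P gives 5>2; P3→X gives 2>0]

PSNE = {(A,P,X), (B,Q,Y), (D,P,Y)}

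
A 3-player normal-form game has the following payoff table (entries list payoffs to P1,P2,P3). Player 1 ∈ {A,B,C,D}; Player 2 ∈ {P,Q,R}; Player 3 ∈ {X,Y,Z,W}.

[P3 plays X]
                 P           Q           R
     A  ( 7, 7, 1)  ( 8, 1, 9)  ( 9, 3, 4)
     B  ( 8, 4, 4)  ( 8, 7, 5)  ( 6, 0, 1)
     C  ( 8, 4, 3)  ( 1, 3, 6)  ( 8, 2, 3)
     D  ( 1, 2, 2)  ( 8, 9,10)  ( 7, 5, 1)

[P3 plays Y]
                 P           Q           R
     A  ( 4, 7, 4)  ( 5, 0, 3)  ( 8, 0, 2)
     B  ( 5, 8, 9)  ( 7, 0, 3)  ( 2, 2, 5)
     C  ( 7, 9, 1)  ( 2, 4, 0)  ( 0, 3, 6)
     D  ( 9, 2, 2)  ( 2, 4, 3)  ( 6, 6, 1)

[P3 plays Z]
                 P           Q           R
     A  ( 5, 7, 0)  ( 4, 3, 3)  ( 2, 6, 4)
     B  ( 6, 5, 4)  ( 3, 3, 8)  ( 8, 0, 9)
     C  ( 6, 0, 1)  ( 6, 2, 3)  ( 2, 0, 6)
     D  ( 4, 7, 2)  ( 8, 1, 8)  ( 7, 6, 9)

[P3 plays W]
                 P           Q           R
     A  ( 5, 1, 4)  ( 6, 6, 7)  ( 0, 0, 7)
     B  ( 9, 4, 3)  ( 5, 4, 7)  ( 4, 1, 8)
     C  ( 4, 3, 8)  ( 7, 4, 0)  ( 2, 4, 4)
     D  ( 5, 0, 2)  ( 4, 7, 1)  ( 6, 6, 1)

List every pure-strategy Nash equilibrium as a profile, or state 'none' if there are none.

NE set: (D,Q,X)

(A,P,X): not NE [P1→C gives 8>7; P3→W gives 4>1]
(A,P,Y): not NE [P1→D gives 9>4]
(A,P,Z): not NE [P1→C gives 6>5; P3→W gives 4>0]
(A,P,W): not NE [P1→B gives 9>5; P2→Q gives 6>1]
(A,Q,X): not NE [P2→P gives 7>1]
(A,Q,Y): not NE [P1→B gives 7>5; P2→P gives 7>0; P3→X gives 9>3]
(A,Q,Z): not NE [P1→D gives 8>4; P2→P gives 7>3; P3→X gives 9>3]
(A,Q,W): not NE [P1→C gives 7>6; P3→X gives 9>7]
(A,R,X): not NE [P2→P gives 7>3; P3→W gives 7>4]
(A,R,Y): not NE [P2→P gives 7>0; P3→W gives 7>2]
(A,R,Z): not NE [P1→B gives 8>2; P2→P gives 7>6; P3→W gives 7>4]
(A,R,W): not NE [P1→D gives 6>0; P2→Q gives 6>0]
(B,P,X): not NE [P2→Q gives 7>4; P3→Y gives 9>4]
(B,P,Y): not NE [P1→D gives 9>5]
(B,P,Z): not NE [P3→Y gives 9>4]
(B,P,W): not NE [P3→Y gives 9>3]
(B,Q,X): not NE [P3→Z gives 8>5]
(B,Q,Y): not NE [P2→P gives 8>0; P3→Z gives 8>3]
(B,Q,Z): not NE [P1→D gives 8>3; P2→P gives 5>3]
(B,Q,W): not NE [P1→C gives 7>5; P3→Z gives 8>7]
(B,R,X): not NE [P1→A gives 9>6; P2→Q gives 7>0; P3→Z gives 9>1]
(B,R,Y): not NE [P1→A gives 8>2; P2→P gives 8>2; P3→Z gives 9>5]
(B,R,Z): not NE [P2→P gives 5>0]
(B,R,W): not NE [P1→D gives 6>4; P2→Q gives 4>1; P3→Z gives 9>8]
(C,P,X): not NE [P3→W gives 8>3]
(C,P,Y): not NE [P1→D gives 9>7; P3→W gives 8>1]
(C,P,Z): not NE [P2→Q gives 2>0; P3→W gives 8>1]
(C,P,W): not NE [P1→B gives 9>4; P2→R gives 4>3]
(C,Q,X): not NE [P1→D gives 8>1; P2→P gives 4>3]
(C,Q,Y): not NE [P1→B gives 7>2; P2→P gives 9>4; P3→X gives 6>0]
(C,Q,Z): not NE [P1→D gives 8>6; P3→X gives 6>3]
(C,Q,W): not NE [P3→X gives 6>0]
(C,R,X): not NE [P1→A gives 9>8; P2→P gives 4>2; P3→Z gives 6>3]
(C,R,Y): not NE [P1→A gives 8>0; P2→P gives 9>3]
(C,R,Z): not NE [P1→B gives 8>2; P2→Q gives 2>0]
(C,R,W): not NE [P1→D gives 6>2; P3→Z gives 6>4]
(D,P,X): not NE [P1→C gives 8>1; P2→Q gives 9>2]
(D,P,Y): not NE [P2→R gives 6>2]
(D,P,Z): not NE [P1→C gives 6>4]
(D,P,W): not NE [P1→B gives 9>5; P2→Q gives 7>0]
(D,Q,X): NE
(D,Q,Y): not NE [P1→B gives 7>2; P2→R gives 6>4; P3→X gives 10>3]
(D,Q,Z): not NE [P2→P gives 7>1; P3→X gives 10>8]
(D,Q,W): not NE [P1→C gives 7>4; P3→X gives 10>1]
(D,R,X): not NE [P1→A gives 9>7; P2→Q gives 9>5; P3→Z gives 9>1]
(D,R,Y): not NE [P1→A gives 8>6; P3→Z gives 9>1]
(D,R,Z): not NE [P1→B gives 8>7; P2→P gives 7>6]
(D,R,W): not NE [P2→Q gives 7>6; P3→Z gives 9>1]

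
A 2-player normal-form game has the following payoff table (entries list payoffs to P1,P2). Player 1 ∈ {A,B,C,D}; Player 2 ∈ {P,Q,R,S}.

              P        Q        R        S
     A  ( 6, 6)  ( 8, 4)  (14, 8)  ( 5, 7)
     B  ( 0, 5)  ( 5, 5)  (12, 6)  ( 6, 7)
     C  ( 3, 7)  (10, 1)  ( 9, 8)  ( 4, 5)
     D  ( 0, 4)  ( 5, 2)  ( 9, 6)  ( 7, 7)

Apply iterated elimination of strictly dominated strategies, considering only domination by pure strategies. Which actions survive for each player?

P2 drop P (R beats it: A:8>6 B:6>5 C:8>7 D:6>4)
P2 drop Q (R beats it: A:8>4 B:6>5 C:8>1 D:6>2)
P1 drop C (A beats it: R:14>9 S:5>4)
P1→{A,B,D} P2→{R,S}

IESDS → P1:{A,B,D} P2:{R,S}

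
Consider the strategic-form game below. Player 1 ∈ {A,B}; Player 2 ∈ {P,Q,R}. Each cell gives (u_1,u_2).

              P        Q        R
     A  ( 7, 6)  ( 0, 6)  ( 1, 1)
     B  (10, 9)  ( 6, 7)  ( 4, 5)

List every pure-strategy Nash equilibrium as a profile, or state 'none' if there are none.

(A,P): not NE [P1→B gives 10>7]
(A,Q): not NE [P1→B gives 6>0]
(A,R): not NE [P1→B gives 4>1; P2→Q gives 6>1]
(B,P): NE
(B,Q): not NE [P2→P gives 9>7]
(B,R): not NE [P2→P gives 9>5]

PSNE = {(B,P)}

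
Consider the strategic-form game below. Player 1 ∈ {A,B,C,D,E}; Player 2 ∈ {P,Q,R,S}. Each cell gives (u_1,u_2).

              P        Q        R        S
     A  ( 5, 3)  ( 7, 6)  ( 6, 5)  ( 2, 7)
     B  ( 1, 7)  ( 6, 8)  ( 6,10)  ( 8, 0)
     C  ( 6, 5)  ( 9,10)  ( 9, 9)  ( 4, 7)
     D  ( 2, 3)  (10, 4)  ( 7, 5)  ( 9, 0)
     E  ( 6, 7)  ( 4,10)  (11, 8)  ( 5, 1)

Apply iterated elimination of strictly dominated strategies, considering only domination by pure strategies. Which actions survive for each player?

Survivors P1:{C,D,E} P2:{Q,R}

P1 drop A (C beats it: P:6>5 Q:9>7 R:9>6 S:4>2)
P1 drop B (D beats it: P:2>1 Q:10>6 R:7>6 S:9>8)
P2 drop P (Q beats it: C:10>5 D:4>3 E:10>7)
P2 drop S (Q beats it: C:10>7 D:4>0 E:10>1)
P1→{C,D,E} P2→{Q,R}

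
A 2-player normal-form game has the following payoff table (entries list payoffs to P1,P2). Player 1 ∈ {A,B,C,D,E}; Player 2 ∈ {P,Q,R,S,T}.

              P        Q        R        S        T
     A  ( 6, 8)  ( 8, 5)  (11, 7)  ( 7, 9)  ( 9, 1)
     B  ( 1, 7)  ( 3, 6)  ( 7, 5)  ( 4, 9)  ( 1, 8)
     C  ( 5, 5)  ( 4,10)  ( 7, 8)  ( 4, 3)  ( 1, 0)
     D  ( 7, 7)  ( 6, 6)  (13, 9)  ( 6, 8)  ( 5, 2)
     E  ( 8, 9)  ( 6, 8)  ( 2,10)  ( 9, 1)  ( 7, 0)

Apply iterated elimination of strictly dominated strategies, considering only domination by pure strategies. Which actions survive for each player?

Survivors P1:{A,D,E} P2:{P,R,S}

P1 drop B (A beats it: P:6>1 Q:8>3 R:11>7 S:7>4 T:9>1)
P1 drop C (A beats it: P:6>5 Q:8>4 R:11>7 S:7>4 T:9>1)
P2 drop Q (P beats it: A:8>5 D:7>6 E:9>8)
P2 drop T (P beats it: A:8>1 D:7>2 E:9>0)
P1→{A,D,E} P2→{P,R,S}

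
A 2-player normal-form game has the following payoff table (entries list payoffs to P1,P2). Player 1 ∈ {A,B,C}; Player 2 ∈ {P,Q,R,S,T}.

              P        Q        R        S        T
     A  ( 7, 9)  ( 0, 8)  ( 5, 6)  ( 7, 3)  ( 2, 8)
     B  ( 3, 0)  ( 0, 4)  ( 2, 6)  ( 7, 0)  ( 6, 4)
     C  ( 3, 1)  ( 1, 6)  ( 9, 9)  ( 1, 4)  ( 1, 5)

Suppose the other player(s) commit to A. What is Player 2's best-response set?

BR_2 = {P}

u_2(P vs A) = 9
u_2(Q vs A) = 8
u_2(R vs A) = 6
u_2(S vs A) = 3
u_2(T vs A) = 8
max payoff 9 at {P}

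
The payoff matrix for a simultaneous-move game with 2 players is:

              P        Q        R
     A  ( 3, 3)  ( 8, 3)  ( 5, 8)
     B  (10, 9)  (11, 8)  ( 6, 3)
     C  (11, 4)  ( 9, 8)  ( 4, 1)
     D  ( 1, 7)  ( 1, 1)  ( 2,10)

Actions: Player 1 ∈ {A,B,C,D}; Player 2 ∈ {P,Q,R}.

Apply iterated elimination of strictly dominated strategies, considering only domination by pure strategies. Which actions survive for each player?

Survivors P1:{B,C} P2:{P,Q}

P1 drop A (B beats it: P:10>3 Q:11>8 R:6>5)
P1 drop D (B beats it: P:10>1 Q:11>1 R:6>2)
P2 drop R (P beats it: B:9>3 C:4>1)
P1→{B,C} P2→{P,Q}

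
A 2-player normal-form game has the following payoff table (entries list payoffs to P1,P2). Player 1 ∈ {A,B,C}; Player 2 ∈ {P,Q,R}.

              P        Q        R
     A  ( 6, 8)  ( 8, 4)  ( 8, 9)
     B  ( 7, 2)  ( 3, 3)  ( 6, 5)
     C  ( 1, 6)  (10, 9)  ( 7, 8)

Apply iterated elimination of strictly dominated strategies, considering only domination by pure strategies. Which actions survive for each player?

P2 drop P (R beats it: A:9>8 B:5>2 C:8>6)
P1 drop B (A beats it: Q:8>3 R:8>6)
P1→{A,C} P2→{Q,R}

Remaining: P1:{A,C} P2:{Q,R}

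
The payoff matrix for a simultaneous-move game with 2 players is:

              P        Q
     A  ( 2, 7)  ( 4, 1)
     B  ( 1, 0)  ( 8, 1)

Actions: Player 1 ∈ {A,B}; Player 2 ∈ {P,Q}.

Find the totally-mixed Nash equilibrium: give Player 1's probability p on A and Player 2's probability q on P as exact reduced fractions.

P1 indiff ⇒ q·2+(1-q)·4 = q·1+(1-q)·8 ⇒ q(1) = (1-q)(4) ⇒ q = 4/5
P2 indiff ⇒ p·7+(1-p)·0 = p·1+(1-p)·1 ⇒ p(6) = (1-p)(1) ⇒ p = 1/7

(p,q) = (1/7, 4/5)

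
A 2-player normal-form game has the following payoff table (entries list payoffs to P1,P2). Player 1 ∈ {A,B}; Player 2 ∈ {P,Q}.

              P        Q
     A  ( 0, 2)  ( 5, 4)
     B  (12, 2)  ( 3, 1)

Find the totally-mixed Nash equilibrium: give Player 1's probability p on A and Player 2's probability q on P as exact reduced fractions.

p=1/3, q=1/7

P1 indiff ⇒ q·0+(1-q)·5 = q·12+(1-q)·3 ⇒ q(-12) = (1-q)(-2) ⇒ q = 1/7
P2 indiff ⇒ p·2+(1-p)·2 = p·4+(1-p)·1 ⇒ p(-2) = (1-p)(-1) ⇒ p = 1/3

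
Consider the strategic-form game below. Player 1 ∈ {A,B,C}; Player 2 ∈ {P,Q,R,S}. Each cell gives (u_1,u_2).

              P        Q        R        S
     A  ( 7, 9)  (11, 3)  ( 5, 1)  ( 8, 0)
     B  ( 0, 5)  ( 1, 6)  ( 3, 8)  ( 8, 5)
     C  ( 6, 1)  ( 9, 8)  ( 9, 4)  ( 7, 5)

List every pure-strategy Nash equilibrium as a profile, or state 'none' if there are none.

Nash profiles: (A,P)

(A,P): NE
(A,Q): not NE [P2→P gives 9>3]
(A,R): not NE [P1→C gives 9>5; P2→P gives 9>1]
(A,S): not NE [P2→P gives 9>0]
(B,P): not NE [P1→A gives 7>0; P2→R gives 8>5]
(B,Q): not NE [P1→A gives 11>1; P2→R gives 8>6]
(B,R): not NE [P1→C gives 9>3]
(B,S): not NE [P2→R gives 8>5]
(C,P): not NE [P1→A gives 7>6; P2→Q gives 8>1]
(C,Q): not NE [P1→A gives 11>9]
(C,R): not NE [P2→Q gives 8>4]
(C,S): not NE [P1→B gives 8>7; P2→Q gives 8>5]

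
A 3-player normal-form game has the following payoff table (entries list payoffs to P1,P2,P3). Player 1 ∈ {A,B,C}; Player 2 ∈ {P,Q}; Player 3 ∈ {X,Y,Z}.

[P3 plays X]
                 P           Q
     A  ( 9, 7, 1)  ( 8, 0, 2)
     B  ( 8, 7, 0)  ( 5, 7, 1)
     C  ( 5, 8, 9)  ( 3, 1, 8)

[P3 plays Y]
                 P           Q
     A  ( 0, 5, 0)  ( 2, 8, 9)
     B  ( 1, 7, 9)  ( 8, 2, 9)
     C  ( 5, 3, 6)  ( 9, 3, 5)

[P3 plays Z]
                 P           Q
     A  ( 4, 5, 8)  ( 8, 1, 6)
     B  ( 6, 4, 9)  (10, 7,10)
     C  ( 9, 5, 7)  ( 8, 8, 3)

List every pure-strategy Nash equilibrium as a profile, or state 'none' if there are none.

NE set: (B,Q,Z)

(A,P,X): not NE [P3→Z gives 8>1]
(A,P,Y): not NE [P1→C gives 5>0; P2→Q gives 8>5; P3→Z gives 8>0]
(A,P,Z): not NE [P1→C gives 9>4]
(A,Q,X): not NE [P2→P gives 7>0; P3→Y gives 9>2]
(A,Q,Y): not NE [P1→C gives 9>2]
(A,Q,Z): not NE [P1→B gives 10>8; P2→P gives 5>1; P3→Y gives 9>6]
(B,P,X): not NE [P1→A gives 9>8; P3→Z gives 9>0]
(B,P,Y): not NE [P1→C gives 5>1]
(B,P,Z): not NE [P1→C gives 9>6; P2→Q gives 7>4]
(B,Q,X): not NE [P1→A gives 8>5; P3→Z gives 10>1]
(B,Q,Y): not NE [P1→C gives 9>8; P2→P gives 7>2; P3→Z gives 10>9]
(B,Q,Z): NE
(C,P,X): not NE [P1→A gives 9>5]
(C,P,Y): not NE [P3→X gives 9>6]
(C,P,Z): not NE [P2→Q gives 8>5; P3→X gives 9>7]
(C,Q,X): not NE [P1→A gives 8>3; P2→P gives 8>1]
(C,Q,Y): not NE [P3→X gives 8>5]
(C,Q,Z): not NE [P1→B gives 10>8; P3→X gives 8>3]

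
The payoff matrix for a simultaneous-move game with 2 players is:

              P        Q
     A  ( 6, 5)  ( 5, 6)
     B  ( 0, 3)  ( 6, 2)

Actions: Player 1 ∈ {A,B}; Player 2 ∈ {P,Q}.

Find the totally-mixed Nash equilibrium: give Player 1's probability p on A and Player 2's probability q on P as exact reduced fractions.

P1 indiff ⇒ q·6+(1-q)·5 = q·0+(1-q)·6 ⇒ q(6) = (1-q)(1) ⇒ q = 1/7
P2 indiff ⇒ p·5+(1-p)·3 = p·6+(1-p)·2 ⇒ p(-1) = (1-p)(-1) ⇒ p = 1/2

(p,q) = (1/2, 1/7)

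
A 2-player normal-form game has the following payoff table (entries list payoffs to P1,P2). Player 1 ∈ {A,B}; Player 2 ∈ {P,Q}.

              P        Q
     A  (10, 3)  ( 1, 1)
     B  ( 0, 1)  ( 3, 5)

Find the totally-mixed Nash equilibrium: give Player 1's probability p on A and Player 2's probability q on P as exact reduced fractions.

P1 indiff ⇒ q·10+(1-q)·1 = q·0+(1-q)·3 ⇒ q(10) = (1-q)(2) ⇒ q = 1/6
P2 indiff ⇒ p·3+(1-p)·1 = p·1+(1-p)·5 ⇒ p(2) = (1-p)(4) ⇒ p = 2/3

p=2/3, q=1/6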